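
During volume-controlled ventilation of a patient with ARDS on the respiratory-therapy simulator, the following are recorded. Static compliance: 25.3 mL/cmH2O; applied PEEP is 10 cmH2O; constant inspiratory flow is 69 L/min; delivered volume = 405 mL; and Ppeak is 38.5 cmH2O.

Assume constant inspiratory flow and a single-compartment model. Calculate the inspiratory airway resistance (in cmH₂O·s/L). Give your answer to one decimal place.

10.9

Flow: 69 L/min ÷ 60 = 1.15 L/s.
Equation of motion (constant flow): PIP = Vt/C + R·V̇ + PEEP.
R·V̇ = PIP − Vt/C − PEEP = 38.5 − 405/25.3 − 10 = 38.5 − 16.008 − 10 = 12.492 cmH2O.
R = 12.492 / 1.15 = 10.863 cmH2O·s/L.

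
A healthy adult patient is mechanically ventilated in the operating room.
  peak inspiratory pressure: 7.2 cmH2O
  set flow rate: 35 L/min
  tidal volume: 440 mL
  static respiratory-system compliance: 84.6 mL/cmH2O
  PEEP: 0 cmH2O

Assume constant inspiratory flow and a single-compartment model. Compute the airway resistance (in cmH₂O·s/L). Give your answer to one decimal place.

3.4

Flow: 35 L/min ÷ 60 = 0.5833 L/s.
Equation of motion (constant flow): PIP = Vt/C + R·V̇ + PEEP.
R·V̇ = PIP − Vt/C − PEEP = 7.2 − 440/84.6 − 0 = 7.2 − 5.201 − 0 = 1.999 cmH2O.
R = 1.999 / 0.5833 = 3.427 cmH2O·s/L.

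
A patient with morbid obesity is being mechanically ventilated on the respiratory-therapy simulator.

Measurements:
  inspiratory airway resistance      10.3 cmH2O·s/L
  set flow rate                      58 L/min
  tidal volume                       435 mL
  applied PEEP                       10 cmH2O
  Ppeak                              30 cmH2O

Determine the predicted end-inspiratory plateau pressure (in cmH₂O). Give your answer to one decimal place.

Flow: 58 L/min ÷ 60 = 0.9667 L/s.
Pplat = PIP − Raw × flow = 30 − 10.3 × 0.9667 = 30 − 9.957 = 20.043 cmH2O.

20.0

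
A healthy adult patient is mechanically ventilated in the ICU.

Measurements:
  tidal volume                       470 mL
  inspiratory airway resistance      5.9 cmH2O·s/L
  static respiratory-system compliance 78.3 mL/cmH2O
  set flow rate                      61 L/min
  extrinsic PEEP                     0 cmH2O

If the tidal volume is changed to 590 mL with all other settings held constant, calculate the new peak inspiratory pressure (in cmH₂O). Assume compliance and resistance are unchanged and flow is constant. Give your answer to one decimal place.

Flow: 61 L/min ÷ 60 = 1.0167 L/s.
PIP = Vt/C + R·V̇ + PEEP (constant-flow equation of motion).
Only the elastic term changes: ΔPIP = ΔVt / C = (590 − 470) / 78.3 = 1.533 cmH2O.
Original PIP = 470/78.3 + 5.9×1.0167 + 0 = 12.001 cmH2O; new PIP = 12.001 + (1.533) = 13.534 cmH2O.

13.5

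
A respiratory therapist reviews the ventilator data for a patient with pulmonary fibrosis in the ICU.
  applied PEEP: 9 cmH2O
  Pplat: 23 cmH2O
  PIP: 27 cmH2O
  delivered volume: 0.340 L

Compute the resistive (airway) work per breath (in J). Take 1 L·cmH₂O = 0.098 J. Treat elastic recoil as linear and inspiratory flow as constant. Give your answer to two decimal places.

0.13

With constant inspiratory flow the resistive pressure is constant at PIP − Pplat = 27 − 23 = 4.0 cmH2O, so resistive work = 4.0 × 0.340 = 1.36 L·cmH2O.
× 0.098 J/(L·cmH2O) → 0.1333 J.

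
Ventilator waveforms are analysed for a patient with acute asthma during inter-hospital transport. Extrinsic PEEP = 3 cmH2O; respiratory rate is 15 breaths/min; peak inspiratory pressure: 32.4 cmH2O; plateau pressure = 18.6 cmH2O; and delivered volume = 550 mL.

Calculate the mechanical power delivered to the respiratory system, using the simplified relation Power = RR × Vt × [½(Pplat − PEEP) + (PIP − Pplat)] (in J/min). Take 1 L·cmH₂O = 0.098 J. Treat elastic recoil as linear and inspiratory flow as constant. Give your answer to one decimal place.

17.5

Per-breath work = Vt × [½(Pplat−PEEP) + (PIP−Pplat)] = 0.550 × [0.5×15.6 + 13.8] = 0.550 × 21.6 = 11.88 L·cmH2O.
Power = 15 × 11.88 = 178.2 L·cmH2O/min.
× 0.098 J/(L·cmH2O) → 17.464 J/min.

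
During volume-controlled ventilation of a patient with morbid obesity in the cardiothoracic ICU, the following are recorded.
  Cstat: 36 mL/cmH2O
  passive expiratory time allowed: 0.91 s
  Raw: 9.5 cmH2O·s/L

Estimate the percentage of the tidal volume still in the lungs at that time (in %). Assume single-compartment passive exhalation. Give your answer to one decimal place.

τ = R × C = 9.5 × 36 mL/cmH2O = 9.5 × 0.036 L/cmH2O = 0.342 s.
Passive exhalation: V(t)/V₀ = e^(−t/τ) = e^(−0.91/0.342) = 0.06989.
Fraction remaining = 0.06989 → 6.989%.

7.0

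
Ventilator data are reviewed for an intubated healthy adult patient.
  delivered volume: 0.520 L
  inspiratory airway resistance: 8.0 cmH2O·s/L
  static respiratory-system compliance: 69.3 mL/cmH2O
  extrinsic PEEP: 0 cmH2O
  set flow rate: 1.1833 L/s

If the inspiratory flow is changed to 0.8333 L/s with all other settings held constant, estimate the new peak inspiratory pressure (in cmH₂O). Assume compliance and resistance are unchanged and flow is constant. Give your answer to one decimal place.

PIP = Vt/C + R·V̇ + PEEP (constant-flow equation of motion).
Only the resistive term changes: ΔPIP = R × ΔV̇ = 8.0 × (0.8333 − 1.1833) = 8.0 × -0.35 = -2.8 cmH2O.
Original PIP = 520/69.3 + 8.0×1.1833 + 0 = 16.97 cmH2O; new PIP = 16.97 + (-2.8) = 14.17 cmH2O.

14.2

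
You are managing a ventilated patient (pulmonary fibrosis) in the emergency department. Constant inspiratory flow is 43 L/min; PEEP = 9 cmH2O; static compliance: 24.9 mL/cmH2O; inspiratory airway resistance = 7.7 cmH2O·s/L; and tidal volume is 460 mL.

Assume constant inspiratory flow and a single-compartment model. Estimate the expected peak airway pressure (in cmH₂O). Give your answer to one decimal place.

Flow: 43 L/min ÷ 60 = 0.7167 L/s.
Equation of motion (constant flow): PIP = Vt/C + R·V̇ + PEEP.
PIP = 460/24.9 + 7.7×0.7167 + 9 = 18.474 + 5.519 + 9 = 32.993 cmH2O.

33.0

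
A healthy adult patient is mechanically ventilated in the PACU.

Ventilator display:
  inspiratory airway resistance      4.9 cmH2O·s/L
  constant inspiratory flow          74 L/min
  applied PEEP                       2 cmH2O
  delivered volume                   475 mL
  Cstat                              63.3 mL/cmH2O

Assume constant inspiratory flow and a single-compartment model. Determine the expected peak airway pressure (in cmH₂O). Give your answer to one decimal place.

15.5

Flow: 74 L/min ÷ 60 = 1.2333 L/s.
Equation of motion (constant flow): PIP = Vt/C + R·V̇ + PEEP.
PIP = 475/63.3 + 4.9×1.2333 + 2 = 7.504 + 6.043 + 2 = 15.547 cmH2O.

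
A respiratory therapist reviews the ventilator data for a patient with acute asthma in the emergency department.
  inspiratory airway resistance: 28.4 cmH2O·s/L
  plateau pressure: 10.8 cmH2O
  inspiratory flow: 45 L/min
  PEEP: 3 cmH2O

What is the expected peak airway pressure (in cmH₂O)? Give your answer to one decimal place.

Flow: 45 L/min ÷ 60 = 0.75 L/s.
PIP = Pplat + Raw × flow = 10.8 + 28.4 × 0.75 = 10.8 + 21.3 = 32.1 cmH2O.

32.1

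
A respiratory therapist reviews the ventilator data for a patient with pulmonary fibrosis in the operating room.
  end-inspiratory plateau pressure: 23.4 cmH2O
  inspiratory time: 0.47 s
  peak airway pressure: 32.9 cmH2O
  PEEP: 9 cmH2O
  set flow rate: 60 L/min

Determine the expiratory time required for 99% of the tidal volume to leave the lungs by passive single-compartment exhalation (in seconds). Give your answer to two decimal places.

1.43

Flow: 60 L/min ÷ 60 = 1 L/s.
Vt = flow × Ti = 1 L/s × 0.47 s × 1000 mL/L = 470.0 mL.
R = (PIP − Pplat)/V̇ = (32.9 − 23.4) / 1 = 9.5/1 = 9.5 cmH2O·s/L.
C = Vt/(Pplat − PEEP) = 470.0 / (23.4 − 9) = 470.0/14.4 = 32.639 mL/cmH2O.
τ = R × C = 9.5 × 0.03264 L/cmH2O = 0.3101 s.
t = −τ·ln(1 − 0.99) = −0.3101·ln(0.01) = 1.428 s.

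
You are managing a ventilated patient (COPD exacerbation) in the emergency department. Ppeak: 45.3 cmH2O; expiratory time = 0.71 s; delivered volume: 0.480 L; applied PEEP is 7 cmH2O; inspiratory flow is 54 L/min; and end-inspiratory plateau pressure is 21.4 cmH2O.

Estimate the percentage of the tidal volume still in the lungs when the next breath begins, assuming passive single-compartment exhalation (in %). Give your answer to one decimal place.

Flow: 54 L/min ÷ 60 = 0.9 L/s.
R = (PIP − Pplat)/V̇ = (45.3 − 21.4) / 0.9 = 23.9/0.9 = 26.556 cmH2O·s/L.
C = Vt/(Pplat − PEEP) = 480.0 / (21.4 − 7) = 480.0/14.4 = 33.333 mL/cmH2O.
τ = R × C = 26.556 × 0.03333 L/cmH2O = 0.8851 s.
Fraction remaining at end-expiration = e^(−Te/τ) = e^(−0.71/0.8851) = 0.4484 → 44.84%.

44.8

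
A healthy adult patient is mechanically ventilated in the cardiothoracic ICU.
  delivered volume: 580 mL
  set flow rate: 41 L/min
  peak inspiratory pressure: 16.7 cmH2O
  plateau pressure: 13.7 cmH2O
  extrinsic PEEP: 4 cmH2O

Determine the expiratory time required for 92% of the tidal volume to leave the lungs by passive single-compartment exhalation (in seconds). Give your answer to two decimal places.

Flow: 41 L/min ÷ 60 = 0.6833 L/s.
R = (PIP − Pplat)/V̇ = (16.7 − 13.7) / 0.6833 = 3.0/0.6833 = 4.39 cmH2O·s/L.
C = Vt/(Pplat − PEEP) = 580.0 / (13.7 − 4) = 580.0/9.7 = 59.794 mL/cmH2O.
τ = R × C = 4.39 × 0.05979 L/cmH2O = 0.2625 s.
t = −τ·ln(1 − 0.92) = −0.2625·ln(0.08) = 0.663 s.

0.66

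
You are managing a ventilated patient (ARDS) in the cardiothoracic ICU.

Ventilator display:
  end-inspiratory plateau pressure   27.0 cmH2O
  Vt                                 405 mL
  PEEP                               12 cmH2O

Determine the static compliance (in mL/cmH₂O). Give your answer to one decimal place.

Cstat = Vt / (Pplat − PEEP) = 405 / (27.0 − 12) = 405 / 15.0 = 27.0 mL/cmH2O.

27.0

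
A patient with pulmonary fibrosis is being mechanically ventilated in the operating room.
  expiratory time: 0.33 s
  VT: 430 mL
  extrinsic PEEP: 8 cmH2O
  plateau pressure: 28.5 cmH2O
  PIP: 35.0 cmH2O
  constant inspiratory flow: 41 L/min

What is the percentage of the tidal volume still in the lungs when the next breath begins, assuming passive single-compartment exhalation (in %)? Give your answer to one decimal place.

19.1

Flow: 41 L/min ÷ 60 = 0.6833 L/s.
R = (PIP − Pplat)/V̇ = (35.0 − 28.5) / 0.6833 = 6.5/0.6833 = 9.513 cmH2O·s/L.
C = Vt/(Pplat − PEEP) = 430.0 / (28.5 − 8) = 430.0/20.5 = 20.976 mL/cmH2O.
τ = R × C = 9.513 × 0.02098 L/cmH2O = 0.1996 s.
Fraction remaining at end-expiration = e^(−Te/τ) = e^(−0.33/0.1996) = 0.1914 → 19.14%.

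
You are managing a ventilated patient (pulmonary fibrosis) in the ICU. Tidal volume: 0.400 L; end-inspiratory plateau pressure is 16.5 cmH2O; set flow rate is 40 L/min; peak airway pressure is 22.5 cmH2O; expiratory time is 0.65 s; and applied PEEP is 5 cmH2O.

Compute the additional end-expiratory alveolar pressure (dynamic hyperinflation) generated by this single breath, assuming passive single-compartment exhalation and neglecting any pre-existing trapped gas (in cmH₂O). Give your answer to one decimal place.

Flow: 40 L/min ÷ 60 = 0.6667 L/s.
R = (PIP − Pplat)/V̇ = (22.5 − 16.5) / 0.6667 = 6.0/0.6667 = 9.0 cmH2O·s/L.
C = Vt/(Pplat − PEEP) = 400.0 / (16.5 − 5) = 400.0/11.5 = 34.783 mL/cmH2O.
τ = R × C = 9.0 × 0.03478 L/cmH2O = 0.313 s.
Fraction remaining = e^(−Te/τ) = e^(−0.65/0.313) = 0.1253; trapped volume = 400.0 × 0.1253 = 50.12 mL.
Additional alveolar pressure from trapping ≈ V_trapped / C = 50.12 / 34.783 = 1.441 cmH2O.

1.4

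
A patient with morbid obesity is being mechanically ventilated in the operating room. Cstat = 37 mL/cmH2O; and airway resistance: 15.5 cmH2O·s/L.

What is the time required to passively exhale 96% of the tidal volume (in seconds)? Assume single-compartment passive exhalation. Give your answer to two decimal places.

τ = R × C = 15.5 × 37 mL/cmH2O = 15.5 × 0.037 L/cmH2O = 0.5735 s.
Exhaled fraction f = 1 − e^(−t/τ) → t = −τ·ln(1 − f) = −0.5735·ln(0.04) = 1.846 s.

1.85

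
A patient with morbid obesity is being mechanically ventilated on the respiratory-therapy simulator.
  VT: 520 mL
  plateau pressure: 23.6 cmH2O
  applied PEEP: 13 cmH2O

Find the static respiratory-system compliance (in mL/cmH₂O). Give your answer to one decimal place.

Cstat = Vt / (Pplat − PEEP) = 520 / (23.6 − 13) = 520 / 10.6 = 49.057 mL/cmH2O.

49.1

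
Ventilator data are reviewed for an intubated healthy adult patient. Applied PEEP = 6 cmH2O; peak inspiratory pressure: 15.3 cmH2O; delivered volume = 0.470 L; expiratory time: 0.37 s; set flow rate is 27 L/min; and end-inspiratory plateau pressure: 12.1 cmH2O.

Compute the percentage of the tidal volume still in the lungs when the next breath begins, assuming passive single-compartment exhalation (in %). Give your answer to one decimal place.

50.9

Flow: 27 L/min ÷ 60 = 0.45 L/s.
R = (PIP − Pplat)/V̇ = (15.3 − 12.1) / 0.45 = 3.2/0.45 = 7.111 cmH2O·s/L.
C = Vt/(Pplat − PEEP) = 470.0 / (12.1 − 6) = 470.0/6.1 = 77.049 mL/cmH2O.
τ = R × C = 7.111 × 0.07705 L/cmH2O = 0.5479 s.
Fraction remaining at end-expiration = e^(−Te/τ) = e^(−0.37/0.5479) = 0.509 → 50.9%.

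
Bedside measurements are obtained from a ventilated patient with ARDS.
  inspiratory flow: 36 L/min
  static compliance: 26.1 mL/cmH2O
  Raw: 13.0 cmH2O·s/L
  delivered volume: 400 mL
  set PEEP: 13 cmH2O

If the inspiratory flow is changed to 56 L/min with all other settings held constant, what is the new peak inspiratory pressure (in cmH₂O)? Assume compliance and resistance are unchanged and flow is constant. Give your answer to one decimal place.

40.5

Flow: 36 L/min ÷ 60 = 0.6 L/s.
New flow: 56 L/min ÷ 60 = 0.9333 L/s.
PIP = Vt/C + R·V̇ + PEEP (constant-flow equation of motion).
Only the resistive term changes: ΔPIP = R × ΔV̇ = 13.0 × (0.9333 − 0.6) = 13.0 × 0.3333 = 4.333 cmH2O.
Original PIP = 400/26.1 + 13.0×0.6 + 13 = 36.126 cmH2O; new PIP = 36.126 + (4.333) = 40.459 cmH2O.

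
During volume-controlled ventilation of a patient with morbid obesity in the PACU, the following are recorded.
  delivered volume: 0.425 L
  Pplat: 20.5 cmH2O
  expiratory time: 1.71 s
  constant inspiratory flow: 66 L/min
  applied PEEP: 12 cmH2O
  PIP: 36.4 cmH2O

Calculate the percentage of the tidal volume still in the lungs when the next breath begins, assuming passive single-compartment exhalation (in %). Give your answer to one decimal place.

Flow: 66 L/min ÷ 60 = 1.1 L/s.
R = (PIP − Pplat)/V̇ = (36.4 − 20.5) / 1.1 = 15.9/1.1 = 14.455 cmH2O·s/L.
C = Vt/(Pplat − PEEP) = 425.0 / (20.5 − 12) = 425.0/8.5 = 50.0 mL/cmH2O.
τ = R × C = 14.455 × 0.05 L/cmH2O = 0.7228 s.
Fraction remaining at end-expiration = e^(−Te/τ) = e^(−1.71/0.7228) = 0.09387 → 9.387%.

9.4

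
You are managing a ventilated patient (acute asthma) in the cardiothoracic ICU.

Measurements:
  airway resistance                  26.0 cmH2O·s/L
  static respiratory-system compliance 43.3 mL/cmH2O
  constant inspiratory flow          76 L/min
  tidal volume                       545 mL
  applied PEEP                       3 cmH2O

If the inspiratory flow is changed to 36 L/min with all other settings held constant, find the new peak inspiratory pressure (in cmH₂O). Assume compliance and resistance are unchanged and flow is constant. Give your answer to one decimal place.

Flow: 76 L/min ÷ 60 = 1.2667 L/s.
New flow: 36 L/min ÷ 60 = 0.6 L/s.
PIP = Vt/C + R·V̇ + PEEP (constant-flow equation of motion).
Only the resistive term changes: ΔPIP = R × ΔV̇ = 26.0 × (0.6 − 1.2667) = 26.0 × -0.6667 = -17.334 cmH2O.
Original PIP = 545/43.3 + 26.0×1.2667 + 3 = 48.521 cmH2O; new PIP = 48.521 + (-17.334) = 31.187 cmH2O.

31.2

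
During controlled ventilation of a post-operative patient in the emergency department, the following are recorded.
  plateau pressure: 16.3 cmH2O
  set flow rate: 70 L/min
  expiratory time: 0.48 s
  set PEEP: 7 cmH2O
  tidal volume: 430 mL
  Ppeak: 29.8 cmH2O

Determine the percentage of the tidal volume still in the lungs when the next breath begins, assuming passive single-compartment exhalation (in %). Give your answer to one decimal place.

Flow: 70 L/min ÷ 60 = 1.1667 L/s.
R = (PIP − Pplat)/V̇ = (29.8 − 16.3) / 1.1667 = 13.5/1.1667 = 11.571 cmH2O·s/L.
C = Vt/(Pplat − PEEP) = 430.0 / (16.3 − 7) = 430.0/9.3 = 46.237 mL/cmH2O.
τ = R × C = 11.571 × 0.04624 L/cmH2O = 0.535 s.
Fraction remaining at end-expiration = e^(−Te/τ) = e^(−0.48/0.535) = 0.4077 → 40.77%.

40.8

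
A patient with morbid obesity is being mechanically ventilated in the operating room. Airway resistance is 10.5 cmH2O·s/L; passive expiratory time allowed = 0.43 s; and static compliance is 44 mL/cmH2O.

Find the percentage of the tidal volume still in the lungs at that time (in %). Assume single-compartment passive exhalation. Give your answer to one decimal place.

39.4

τ = R × C = 10.5 × 44 mL/cmH2O = 10.5 × 0.044 L/cmH2O = 0.462 s.
Passive exhalation: V(t)/V₀ = e^(−t/τ) = e^(−0.43/0.462) = 0.3943.
Fraction remaining = 0.3943 → 39.43%.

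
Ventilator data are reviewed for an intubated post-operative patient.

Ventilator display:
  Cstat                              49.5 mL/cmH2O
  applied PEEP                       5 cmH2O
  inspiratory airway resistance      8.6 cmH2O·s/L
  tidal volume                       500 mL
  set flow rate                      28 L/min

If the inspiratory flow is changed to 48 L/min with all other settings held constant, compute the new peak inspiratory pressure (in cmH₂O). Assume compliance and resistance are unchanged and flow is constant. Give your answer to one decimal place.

22.0

Flow: 28 L/min ÷ 60 = 0.4667 L/s.
New flow: 48 L/min ÷ 60 = 0.8 L/s.
PIP = Vt/C + R·V̇ + PEEP (constant-flow equation of motion).
Only the resistive term changes: ΔPIP = R × ΔV̇ = 8.6 × (0.8 − 0.4667) = 8.6 × 0.3333 = 2.866 cmH2O.
Original PIP = 500/49.5 + 8.6×0.4667 + 5 = 19.115 cmH2O; new PIP = 19.115 + (2.866) = 21.981 cmH2O.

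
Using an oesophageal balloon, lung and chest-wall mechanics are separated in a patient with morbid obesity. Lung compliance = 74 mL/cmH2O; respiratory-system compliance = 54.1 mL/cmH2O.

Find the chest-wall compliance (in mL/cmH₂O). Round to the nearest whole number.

1/Ccw = 1/Crs − 1/CL.
1/Ccw = 1/54.1 − 1/74 = 0.004971.
Ccw = 201.17 mL/cmH2O.

201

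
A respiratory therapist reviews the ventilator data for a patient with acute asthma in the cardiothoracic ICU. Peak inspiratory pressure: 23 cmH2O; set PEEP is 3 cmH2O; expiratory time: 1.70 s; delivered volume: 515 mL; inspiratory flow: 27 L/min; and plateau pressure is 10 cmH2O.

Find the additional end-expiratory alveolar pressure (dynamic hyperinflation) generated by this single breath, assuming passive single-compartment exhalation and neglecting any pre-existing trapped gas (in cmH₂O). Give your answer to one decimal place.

3.1

Flow: 27 L/min ÷ 60 = 0.45 L/s.
R = (PIP − Pplat)/V̇ = (23 − 10) / 0.45 = 13.0/0.45 = 28.889 cmH2O·s/L.
C = Vt/(Pplat − PEEP) = 515.0 / (10 − 3) = 515.0/7.0 = 73.571 mL/cmH2O.
τ = R × C = 28.889 × 0.07357 L/cmH2O = 2.125 s.
Fraction remaining = e^(−Te/τ) = e^(−1.70/2.125) = 0.4493; trapped volume = 515.0 × 0.4493 = 231.39 mL.
Additional alveolar pressure from trapping ≈ V_trapped / C = 231.39 / 73.571 = 3.145 cmH2O.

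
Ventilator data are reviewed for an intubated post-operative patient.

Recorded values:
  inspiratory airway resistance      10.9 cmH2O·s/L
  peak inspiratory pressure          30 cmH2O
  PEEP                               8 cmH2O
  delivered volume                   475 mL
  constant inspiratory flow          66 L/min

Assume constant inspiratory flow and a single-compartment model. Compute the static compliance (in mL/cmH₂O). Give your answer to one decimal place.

47.5

Flow: 66 L/min ÷ 60 = 1.1 L/s.
Equation of motion (constant flow): PIP = Vt/C + R·V̇ + PEEP.
Vt/C = PIP − R·V̇ − PEEP = 30 − 10.9×1.1 − 8 = 30 − 11.99 − 8 = 10.01 cmH2O.
C = Vt / 10.01 = 475 / 10.01 = 47.453 mL/cmH2O.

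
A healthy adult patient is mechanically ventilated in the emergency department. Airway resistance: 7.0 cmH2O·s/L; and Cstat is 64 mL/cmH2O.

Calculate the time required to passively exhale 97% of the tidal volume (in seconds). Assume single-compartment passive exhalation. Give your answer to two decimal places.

1.57

τ = R × C = 7.0 × 64 mL/cmH2O = 7.0 × 0.064 L/cmH2O = 0.448 s.
Exhaled fraction f = 1 − e^(−t/τ) → t = −τ·ln(1 − f) = −0.448·ln(0.03) = 1.571 s.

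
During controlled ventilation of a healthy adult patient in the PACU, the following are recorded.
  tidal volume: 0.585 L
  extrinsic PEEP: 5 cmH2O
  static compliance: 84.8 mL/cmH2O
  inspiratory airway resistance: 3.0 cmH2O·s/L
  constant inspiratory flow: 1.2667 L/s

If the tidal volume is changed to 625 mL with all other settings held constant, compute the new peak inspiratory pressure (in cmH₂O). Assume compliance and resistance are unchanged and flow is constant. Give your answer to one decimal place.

PIP = Vt/C + R·V̇ + PEEP (constant-flow equation of motion).
Only the elastic term changes: ΔPIP = ΔVt / C = (625 − 585) / 84.8 = 0.4717 cmH2O.
Original PIP = 585/84.8 + 3.0×1.2667 + 5 = 15.699 cmH2O; new PIP = 15.699 + (0.4717) = 16.171 cmH2O.

16.2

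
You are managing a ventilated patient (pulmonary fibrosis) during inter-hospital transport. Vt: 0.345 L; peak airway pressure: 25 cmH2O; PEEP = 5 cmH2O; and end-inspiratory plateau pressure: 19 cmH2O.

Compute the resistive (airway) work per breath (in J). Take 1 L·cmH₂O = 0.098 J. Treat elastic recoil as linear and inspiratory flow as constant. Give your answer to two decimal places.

0.20

With constant inspiratory flow the resistive pressure is constant at PIP − Pplat = 25 − 19 = 6.0 cmH2O, so resistive work = 6.0 × 0.345 = 2.07 L·cmH2O.
× 0.098 J/(L·cmH2O) → 0.2029 J.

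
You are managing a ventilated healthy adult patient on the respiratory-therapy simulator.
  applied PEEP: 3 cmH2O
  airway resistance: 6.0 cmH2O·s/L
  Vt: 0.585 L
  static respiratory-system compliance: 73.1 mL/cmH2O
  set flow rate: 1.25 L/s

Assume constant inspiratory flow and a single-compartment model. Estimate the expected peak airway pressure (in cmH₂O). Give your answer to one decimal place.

18.5

Equation of motion (constant flow): PIP = Vt/C + R·V̇ + PEEP.
PIP = 585/73.1 + 6.0×1.25 + 3 = 8.003 + 7.5 + 3 = 18.503 cmH2O.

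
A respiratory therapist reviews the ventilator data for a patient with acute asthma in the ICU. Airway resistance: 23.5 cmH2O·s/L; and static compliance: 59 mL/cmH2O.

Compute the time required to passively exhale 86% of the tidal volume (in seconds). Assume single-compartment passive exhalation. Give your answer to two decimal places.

τ = R × C = 23.5 × 59 mL/cmH2O = 23.5 × 0.059 L/cmH2O = 1.387 s.
Exhaled fraction f = 1 − e^(−t/τ) → t = −τ·ln(1 − f) = −1.387·ln(0.14) = 2.727 s.

2.73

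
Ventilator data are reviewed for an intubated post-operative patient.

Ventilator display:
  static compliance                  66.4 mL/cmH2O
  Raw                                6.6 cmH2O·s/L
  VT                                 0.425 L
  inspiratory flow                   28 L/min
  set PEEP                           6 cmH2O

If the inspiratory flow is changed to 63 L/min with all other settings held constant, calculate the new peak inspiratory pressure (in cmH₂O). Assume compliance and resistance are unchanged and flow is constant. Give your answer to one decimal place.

Flow: 28 L/min ÷ 60 = 0.4667 L/s.
New flow: 63 L/min ÷ 60 = 1.05 L/s.
PIP = Vt/C + R·V̇ + PEEP (constant-flow equation of motion).
Only the resistive term changes: ΔPIP = R × ΔV̇ = 6.6 × (1.05 − 0.4667) = 6.6 × 0.5833 = 3.85 cmH2O.
Original PIP = 425/66.4 + 6.6×0.4667 + 6 = 15.481 cmH2O; new PIP = 15.481 + (3.85) = 19.331 cmH2O.

19.3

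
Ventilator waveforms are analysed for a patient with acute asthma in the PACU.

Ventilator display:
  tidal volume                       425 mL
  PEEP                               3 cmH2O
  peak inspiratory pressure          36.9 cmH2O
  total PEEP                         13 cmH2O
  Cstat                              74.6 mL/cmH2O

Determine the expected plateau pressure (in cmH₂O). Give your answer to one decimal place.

End-expiratory occlusion gives total PEEP = 13 cmH2O (intrinsic PEEP = 13 − 3 = 10). Use total PEEP for the elastic gradient.
Pplat = PEEPtotal + Vt / Cstat = 13 + 425 / 74.6 = 13 + 5.697 = 18.697 cmH2O.

18.7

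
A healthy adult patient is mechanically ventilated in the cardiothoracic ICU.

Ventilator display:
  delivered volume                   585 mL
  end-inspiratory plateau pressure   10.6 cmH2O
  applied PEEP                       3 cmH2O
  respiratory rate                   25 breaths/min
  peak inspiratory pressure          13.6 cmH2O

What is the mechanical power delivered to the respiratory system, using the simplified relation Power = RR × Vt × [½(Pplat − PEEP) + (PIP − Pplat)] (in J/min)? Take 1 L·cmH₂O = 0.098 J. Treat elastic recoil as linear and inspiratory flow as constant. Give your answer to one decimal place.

Per-breath work = Vt × [½(Pplat−PEEP) + (PIP−Pplat)] = 0.585 × [0.5×7.6 + 3.0] = 0.585 × 6.8 = 3.978 L·cmH2O.
Power = 25 × 3.978 = 99.45 L·cmH2O/min.
× 0.098 J/(L·cmH2O) → 9.746 J/min.

9.7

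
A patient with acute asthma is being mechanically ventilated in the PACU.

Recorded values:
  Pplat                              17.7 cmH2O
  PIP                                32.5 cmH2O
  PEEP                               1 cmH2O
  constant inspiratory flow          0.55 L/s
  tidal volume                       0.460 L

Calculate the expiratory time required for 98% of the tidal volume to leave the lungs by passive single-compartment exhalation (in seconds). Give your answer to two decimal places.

R = (PIP − Pplat)/V̇ = (32.5 − 17.7) / 0.55 = 14.8/0.55 = 26.909 cmH2O·s/L.
C = Vt/(Pplat − PEEP) = 460.0 / (17.7 − 1) = 460.0/16.7 = 27.545 mL/cmH2O.
τ = R × C = 26.909 × 0.02755 L/cmH2O = 0.7413 s.
t = −τ·ln(1 − 0.98) = −0.7413·ln(0.02) = 2.9 s.

2.90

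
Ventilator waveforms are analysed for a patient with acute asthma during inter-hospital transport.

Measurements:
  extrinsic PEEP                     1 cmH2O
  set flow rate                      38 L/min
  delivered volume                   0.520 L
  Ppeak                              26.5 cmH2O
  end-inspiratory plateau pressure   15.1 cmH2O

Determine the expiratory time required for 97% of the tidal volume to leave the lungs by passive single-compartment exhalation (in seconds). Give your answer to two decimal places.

2.33

Flow: 38 L/min ÷ 60 = 0.6333 L/s.
R = (PIP − Pplat)/V̇ = (26.5 − 15.1) / 0.6333 = 11.4/0.6333 = 18.001 cmH2O·s/L.
C = Vt/(Pplat − PEEP) = 520.0 / (15.1 − 1) = 520.0/14.1 = 36.879 mL/cmH2O.
τ = R × C = 18.001 × 0.03688 L/cmH2O = 0.6639 s.
t = −τ·ln(1 − 0.97) = −0.6639·ln(0.03) = 2.328 s.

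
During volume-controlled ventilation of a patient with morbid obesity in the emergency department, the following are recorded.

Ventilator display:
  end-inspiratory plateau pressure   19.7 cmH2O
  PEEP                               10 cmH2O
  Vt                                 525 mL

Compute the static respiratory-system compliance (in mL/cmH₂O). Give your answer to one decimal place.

Cstat = Vt / (Pplat − PEEP) = 525 / (19.7 − 10) = 525 / 9.7 = 54.124 mL/cmH2O.

54.1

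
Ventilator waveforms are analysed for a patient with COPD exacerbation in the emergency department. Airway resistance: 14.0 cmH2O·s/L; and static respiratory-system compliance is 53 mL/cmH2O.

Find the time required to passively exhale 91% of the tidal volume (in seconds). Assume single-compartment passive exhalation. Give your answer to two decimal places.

τ = R × C = 14.0 × 53 mL/cmH2O = 14.0 × 0.053 L/cmH2O = 0.742 s.
Exhaled fraction f = 1 − e^(−t/τ) → t = −τ·ln(1 − f) = −0.742·ln(0.09) = 1.787 s.

1.79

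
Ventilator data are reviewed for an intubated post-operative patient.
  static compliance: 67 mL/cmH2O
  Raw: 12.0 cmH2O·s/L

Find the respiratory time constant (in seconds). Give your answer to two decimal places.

τ = R × C = 12.0 × 67 mL/cmH2O = 12.0 × 0.067 L/cmH2O = 0.804 s.

0.80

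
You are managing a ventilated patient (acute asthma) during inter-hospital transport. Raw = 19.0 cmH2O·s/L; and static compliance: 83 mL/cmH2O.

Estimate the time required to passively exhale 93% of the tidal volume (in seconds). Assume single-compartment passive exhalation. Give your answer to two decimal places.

4.19

τ = R × C = 19.0 × 83 mL/cmH2O = 19.0 × 0.083 L/cmH2O = 1.577 s.
Exhaled fraction f = 1 − e^(−t/τ) → t = −τ·ln(1 − f) = −1.577·ln(0.07) = 4.194 s.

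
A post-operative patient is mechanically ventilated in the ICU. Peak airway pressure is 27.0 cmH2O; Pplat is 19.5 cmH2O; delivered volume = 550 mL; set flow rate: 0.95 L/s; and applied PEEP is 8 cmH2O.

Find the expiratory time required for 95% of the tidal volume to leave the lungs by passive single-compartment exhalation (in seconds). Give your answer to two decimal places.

R = (PIP − Pplat)/V̇ = (27.0 − 19.5) / 0.95 = 7.5/0.95 = 7.895 cmH2O·s/L.
C = Vt/(Pplat − PEEP) = 550.0 / (19.5 − 8) = 550.0/11.5 = 47.826 mL/cmH2O.
τ = R × C = 7.895 × 0.04783 L/cmH2O = 0.3776 s.
t = −τ·ln(1 − 0.95) = −0.3776·ln(0.05) = 1.131 s.

1.13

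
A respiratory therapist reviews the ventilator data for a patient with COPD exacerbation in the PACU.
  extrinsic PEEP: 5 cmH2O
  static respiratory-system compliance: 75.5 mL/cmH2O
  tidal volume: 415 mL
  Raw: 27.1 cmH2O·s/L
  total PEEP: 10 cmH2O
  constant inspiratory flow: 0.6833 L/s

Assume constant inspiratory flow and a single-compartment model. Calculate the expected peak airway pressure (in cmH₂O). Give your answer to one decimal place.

34.0

Total PEEP = 10 cmH2O (set 5 + intrinsic 5); this is the baseline alveolar pressure.
Equation of motion (constant flow): PIP = Vt/C + R·V̇ + PEEP.
PIP = 415/75.5 + 27.1×0.6833 + 10 = 5.497 + 18.517 + 10 = 34.014 cmH2O.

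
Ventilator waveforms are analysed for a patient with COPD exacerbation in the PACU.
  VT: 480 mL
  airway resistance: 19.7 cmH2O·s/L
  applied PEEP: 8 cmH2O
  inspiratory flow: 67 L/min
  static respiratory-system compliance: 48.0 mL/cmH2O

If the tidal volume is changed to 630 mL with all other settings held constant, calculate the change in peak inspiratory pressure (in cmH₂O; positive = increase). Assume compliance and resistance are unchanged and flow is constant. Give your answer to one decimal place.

3.1

PIP = Vt/C + R·V̇ + PEEP (constant-flow equation of motion).
Only the elastic term changes: ΔPIP = ΔVt / C = (630 − 480) / 48.0 = 3.125 cmH2O.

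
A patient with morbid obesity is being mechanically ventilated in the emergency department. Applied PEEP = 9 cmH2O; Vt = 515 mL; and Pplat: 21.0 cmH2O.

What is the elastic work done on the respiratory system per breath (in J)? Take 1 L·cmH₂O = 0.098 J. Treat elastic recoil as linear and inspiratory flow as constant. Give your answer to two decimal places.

Elastic work ≈ ½ × (Pplat − PEEP) × Vt = 0.5 × (21.0 − 9) × 0.515 L = 0.5 × 12.0 × 0.515 = 3.09 L·cmH2O.
× 0.098 J/(L·cmH2O) → 0.3028 J.

0.30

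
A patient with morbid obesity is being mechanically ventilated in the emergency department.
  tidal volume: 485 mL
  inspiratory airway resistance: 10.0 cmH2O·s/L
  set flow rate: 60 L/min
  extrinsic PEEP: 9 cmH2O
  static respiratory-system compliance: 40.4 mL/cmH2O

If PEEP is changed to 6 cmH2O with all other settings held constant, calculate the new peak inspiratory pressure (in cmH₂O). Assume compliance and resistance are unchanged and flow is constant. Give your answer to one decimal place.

28.0

Flow: 60 L/min ÷ 60 = 1 L/s.
PIP = Vt/C + R·V̇ + PEEP (constant-flow equation of motion).
Only the baseline term changes: ΔPIP = ΔPEEP = 6 − 9 = -3.0 cmH2O.
Original PIP = 485/40.4 + 10.0×1 + 9 = 31.005 cmH2O; new PIP = 31.005 + (-3.0) = 28.005 cmH2O.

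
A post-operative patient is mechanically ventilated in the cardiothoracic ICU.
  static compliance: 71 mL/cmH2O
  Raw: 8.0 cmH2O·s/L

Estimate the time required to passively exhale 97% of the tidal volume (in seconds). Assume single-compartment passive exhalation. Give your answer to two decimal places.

1.99

τ = R × C = 8.0 × 71 mL/cmH2O = 8.0 × 0.071 L/cmH2O = 0.568 s.
Exhaled fraction f = 1 − e^(−t/τ) → t = −τ·ln(1 − f) = −0.568·ln(0.03) = 1.992 s.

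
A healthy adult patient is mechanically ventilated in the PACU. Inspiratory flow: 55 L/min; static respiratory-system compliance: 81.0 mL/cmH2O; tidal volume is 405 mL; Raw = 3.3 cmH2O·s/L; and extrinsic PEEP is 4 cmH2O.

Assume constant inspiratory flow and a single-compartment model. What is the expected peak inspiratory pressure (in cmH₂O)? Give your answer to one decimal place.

Flow: 55 L/min ÷ 60 = 0.9167 L/s.
Equation of motion (constant flow): PIP = Vt/C + R·V̇ + PEEP.
PIP = 405/81.0 + 3.3×0.9167 + 4 = 5.0 + 3.025 + 4 = 12.025 cmH2O.

12.0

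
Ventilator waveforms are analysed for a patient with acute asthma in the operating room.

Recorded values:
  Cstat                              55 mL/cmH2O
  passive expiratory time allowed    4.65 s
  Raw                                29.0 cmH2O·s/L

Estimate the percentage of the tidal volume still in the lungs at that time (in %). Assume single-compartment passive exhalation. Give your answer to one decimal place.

τ = R × C = 29.0 × 55 mL/cmH2O = 29.0 × 0.055 L/cmH2O = 1.595 s.
Passive exhalation: V(t)/V₀ = e^(−t/τ) = e^(−4.65/1.595) = 0.05418.
Fraction remaining = 0.05418 → 5.418%.

5.4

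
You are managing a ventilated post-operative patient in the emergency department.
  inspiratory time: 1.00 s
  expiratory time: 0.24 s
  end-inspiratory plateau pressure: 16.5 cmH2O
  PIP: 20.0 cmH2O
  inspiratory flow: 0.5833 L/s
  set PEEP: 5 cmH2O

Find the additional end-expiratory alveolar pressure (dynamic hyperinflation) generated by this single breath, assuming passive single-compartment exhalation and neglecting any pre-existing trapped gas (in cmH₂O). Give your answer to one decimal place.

Vt = flow × Ti = 0.5833 L/s × 1.00 s × 1000 mL/L = 583.3 mL.
R = (PIP − Pplat)/V̇ = (20.0 − 16.5) / 0.5833 = 3.5/0.5833 = 6.0 cmH2O·s/L.
C = Vt/(Pplat − PEEP) = 583.3 / (16.5 − 5) = 583.3/11.5 = 50.722 mL/cmH2O.
τ = R × C = 6.0 × 0.05072 L/cmH2O = 0.3043 s.
Fraction remaining = e^(−Te/τ) = e^(−0.24/0.3043) = 0.4544; trapped volume = 583.3 × 0.4544 = 265.05 mL.
Additional alveolar pressure from trapping ≈ V_trapped / C = 265.05 / 50.722 = 5.226 cmH2O.

5.2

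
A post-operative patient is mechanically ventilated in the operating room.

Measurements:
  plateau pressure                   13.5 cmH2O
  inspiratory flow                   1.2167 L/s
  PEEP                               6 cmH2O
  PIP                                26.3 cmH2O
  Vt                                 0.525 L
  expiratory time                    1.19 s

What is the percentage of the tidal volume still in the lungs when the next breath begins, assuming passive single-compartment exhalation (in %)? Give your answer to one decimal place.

19.9

R = (PIP − Pplat)/V̇ = (26.3 − 13.5) / 1.2167 = 12.8/1.2167 = 10.52 cmH2O·s/L.
C = Vt/(Pplat − PEEP) = 525.0 / (13.5 − 6) = 525.0/7.5 = 70.0 mL/cmH2O.
τ = R × C = 10.52 × 0.07 L/cmH2O = 0.7364 s.
Fraction remaining at end-expiration = e^(−Te/τ) = e^(−1.19/0.7364) = 0.1987 → 19.87%.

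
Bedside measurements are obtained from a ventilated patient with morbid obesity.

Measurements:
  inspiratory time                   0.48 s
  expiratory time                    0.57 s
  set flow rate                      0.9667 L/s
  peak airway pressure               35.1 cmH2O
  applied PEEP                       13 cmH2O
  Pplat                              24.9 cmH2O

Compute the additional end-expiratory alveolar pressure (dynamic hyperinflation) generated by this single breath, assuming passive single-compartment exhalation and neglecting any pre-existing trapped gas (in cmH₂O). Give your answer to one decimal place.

3.0

Vt = flow × Ti = 0.9667 L/s × 0.48 s × 1000 mL/L = 464.02 mL.
R = (PIP − Pplat)/V̇ = (35.1 − 24.9) / 0.9667 = 10.2/0.9667 = 10.551 cmH2O·s/L.
C = Vt/(Pplat − PEEP) = 464.02 / (24.9 − 13) = 464.02/11.9 = 38.993 mL/cmH2O.
τ = R × C = 10.551 × 0.03899 L/cmH2O = 0.4114 s.
Fraction remaining = e^(−Te/τ) = e^(−0.57/0.4114) = 0.2502; trapped volume = 464.02 × 0.2502 = 116.1 mL.
Additional alveolar pressure from trapping ≈ V_trapped / C = 116.1 / 38.993 = 2.977 cmH2O.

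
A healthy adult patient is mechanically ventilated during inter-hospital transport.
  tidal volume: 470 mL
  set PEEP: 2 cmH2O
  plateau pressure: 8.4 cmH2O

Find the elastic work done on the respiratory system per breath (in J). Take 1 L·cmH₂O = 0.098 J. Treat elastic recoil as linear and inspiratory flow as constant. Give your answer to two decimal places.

Elastic work ≈ ½ × (Pplat − PEEP) × Vt = 0.5 × (8.4 − 2) × 0.470 L = 0.5 × 6.4 × 0.470 = 1.504 L·cmH2O.
× 0.098 J/(L·cmH2O) → 0.1474 J.

0.15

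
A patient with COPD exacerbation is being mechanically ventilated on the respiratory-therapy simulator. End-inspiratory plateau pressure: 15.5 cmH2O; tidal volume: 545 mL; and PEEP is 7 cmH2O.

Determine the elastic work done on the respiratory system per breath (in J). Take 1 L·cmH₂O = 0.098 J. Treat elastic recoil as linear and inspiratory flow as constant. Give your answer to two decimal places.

Elastic work ≈ ½ × (Pplat − PEEP) × Vt = 0.5 × (15.5 − 7) × 0.545 L = 0.5 × 8.5 × 0.545 = 2.316 L·cmH2O.
× 0.098 J/(L·cmH2O) → 0.227 J.

0.23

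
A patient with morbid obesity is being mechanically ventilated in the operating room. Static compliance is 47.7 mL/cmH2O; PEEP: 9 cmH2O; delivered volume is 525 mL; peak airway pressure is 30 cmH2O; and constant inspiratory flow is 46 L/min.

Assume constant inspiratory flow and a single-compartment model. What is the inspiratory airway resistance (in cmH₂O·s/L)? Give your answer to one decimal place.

13.0

Flow: 46 L/min ÷ 60 = 0.7667 L/s.
Equation of motion (constant flow): PIP = Vt/C + R·V̇ + PEEP.
R·V̇ = PIP − Vt/C − PEEP = 30 − 525/47.7 − 9 = 30 − 11.006 − 9 = 9.994 cmH2O.
R = 9.994 / 0.7667 = 13.035 cmH2O·s/L.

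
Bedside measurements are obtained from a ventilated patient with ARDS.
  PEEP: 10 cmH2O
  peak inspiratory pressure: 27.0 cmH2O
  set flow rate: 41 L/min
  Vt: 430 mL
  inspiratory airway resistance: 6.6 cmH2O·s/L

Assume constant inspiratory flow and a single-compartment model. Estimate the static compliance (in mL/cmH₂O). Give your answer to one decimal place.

34.4

Flow: 41 L/min ÷ 60 = 0.6833 L/s.
Equation of motion (constant flow): PIP = Vt/C + R·V̇ + PEEP.
Vt/C = PIP − R·V̇ − PEEP = 27.0 − 6.6×0.6833 − 10 = 27.0 − 4.51 − 10 = 12.49 cmH2O.
C = Vt / 12.49 = 430 / 12.49 = 34.428 mL/cmH2O.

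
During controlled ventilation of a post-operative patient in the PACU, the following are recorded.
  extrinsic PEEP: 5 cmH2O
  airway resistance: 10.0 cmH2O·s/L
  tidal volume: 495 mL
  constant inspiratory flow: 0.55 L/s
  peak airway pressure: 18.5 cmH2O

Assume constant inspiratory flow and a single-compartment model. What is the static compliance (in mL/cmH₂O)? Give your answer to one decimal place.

Equation of motion (constant flow): PIP = Vt/C + R·V̇ + PEEP.
Vt/C = PIP − R·V̇ − PEEP = 18.5 − 10.0×0.55 − 5 = 18.5 − 5.5 − 5 = 8.0 cmH2O.
C = Vt / 8.0 = 495 / 8.0 = 61.875 mL/cmH2O.

61.9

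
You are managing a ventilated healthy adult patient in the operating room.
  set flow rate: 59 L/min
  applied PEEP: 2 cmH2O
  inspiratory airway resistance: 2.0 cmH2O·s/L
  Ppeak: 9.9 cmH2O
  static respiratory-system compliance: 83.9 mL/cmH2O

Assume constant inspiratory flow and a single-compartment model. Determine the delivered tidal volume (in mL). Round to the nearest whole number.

498

Flow: 59 L/min ÷ 60 = 0.9833 L/s.
Equation of motion (constant flow): PIP = Vt/C + R·V̇ + PEEP.
Vt/C = PIP − R·V̇ − PEEP = 9.9 − 1.967 − 2 = 5.933 cmH2O.
Vt = C × 5.933 = 83.9 × 5.933 = 497.78 mL.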